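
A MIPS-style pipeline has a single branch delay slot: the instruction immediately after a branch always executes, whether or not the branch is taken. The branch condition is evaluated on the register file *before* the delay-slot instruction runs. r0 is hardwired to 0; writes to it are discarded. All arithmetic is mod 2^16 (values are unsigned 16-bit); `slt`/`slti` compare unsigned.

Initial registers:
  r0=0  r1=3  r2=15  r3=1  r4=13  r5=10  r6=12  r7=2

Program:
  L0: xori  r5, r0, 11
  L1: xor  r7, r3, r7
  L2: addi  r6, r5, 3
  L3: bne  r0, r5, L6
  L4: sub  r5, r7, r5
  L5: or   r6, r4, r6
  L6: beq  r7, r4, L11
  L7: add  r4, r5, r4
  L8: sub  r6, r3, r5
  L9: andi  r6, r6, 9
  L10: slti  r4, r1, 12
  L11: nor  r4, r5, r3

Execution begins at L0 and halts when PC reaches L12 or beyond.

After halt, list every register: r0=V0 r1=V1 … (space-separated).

r0=0 r1=3 r2=15 r3=1 r4=6 r5=65528 r6=9 r7=3

#0 xori  r5, r0, 11 ; 0/3/15/1/13/11/12/2
#1 xor  r7, r3, r7 ; 0/3/15/1/13/11/12/3
#2 addi  r6, r5, 3 ; 0/3/15/1/13/11/14/3
#3 bne  r0, r5, L6 ; 0/3/15/1/13/11/14/3 ; →target
#4 sub  r5, r7, r5 ; 0/3/15/1/13/65528/14/3
#6 beq  r7, r4, L11 ; 0/3/15/1/13/65528/14/3 ; →fallthru
#7 add  r4, r5, r4 ; 0/3/15/1/5/65528/14/3
#8 sub  r6, r3, r5 ; 0/3/15/1/5/65528/9/3
#9 andi  r6, r6, 9 ; 0/3/15/1/5/65528/9/3
#10 slti  r4, r1, 12 ; 0/3/15/1/1/65528/9/3
#11 nor  r4, r5, r3 ; 0/3/15/1/6/65528/9/3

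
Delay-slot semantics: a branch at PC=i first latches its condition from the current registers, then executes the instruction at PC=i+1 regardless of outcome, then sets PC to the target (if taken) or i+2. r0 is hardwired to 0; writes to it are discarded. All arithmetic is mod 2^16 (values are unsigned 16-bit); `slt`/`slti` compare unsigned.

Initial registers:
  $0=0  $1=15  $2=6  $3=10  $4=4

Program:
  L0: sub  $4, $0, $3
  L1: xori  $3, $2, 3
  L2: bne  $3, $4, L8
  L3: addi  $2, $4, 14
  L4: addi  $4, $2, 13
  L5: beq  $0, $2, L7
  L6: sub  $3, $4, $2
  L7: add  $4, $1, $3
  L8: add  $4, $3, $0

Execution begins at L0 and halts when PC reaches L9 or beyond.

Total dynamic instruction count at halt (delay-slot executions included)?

5

[0] sub  $4, $0, $3  →  {$0:0, $1:15, $2:6, $3:10, $4:65526}
[1] xori  $3, $2, 3  →  {$0:0, $1:15, $2:6, $3:5, $4:65526}
[2] bne  $3, $4, L8  →  {$0:0, $1:15, $2:6, $3:5, $4:65526}  ⟨branch taken⟩
[3] addi  $2, $4, 14  →  {$0:0, $1:15, $2:4, $3:5, $4:65526}
[8] add  $4, $3, $0  →  {$0:0, $1:15, $2:4, $3:5, $4:5}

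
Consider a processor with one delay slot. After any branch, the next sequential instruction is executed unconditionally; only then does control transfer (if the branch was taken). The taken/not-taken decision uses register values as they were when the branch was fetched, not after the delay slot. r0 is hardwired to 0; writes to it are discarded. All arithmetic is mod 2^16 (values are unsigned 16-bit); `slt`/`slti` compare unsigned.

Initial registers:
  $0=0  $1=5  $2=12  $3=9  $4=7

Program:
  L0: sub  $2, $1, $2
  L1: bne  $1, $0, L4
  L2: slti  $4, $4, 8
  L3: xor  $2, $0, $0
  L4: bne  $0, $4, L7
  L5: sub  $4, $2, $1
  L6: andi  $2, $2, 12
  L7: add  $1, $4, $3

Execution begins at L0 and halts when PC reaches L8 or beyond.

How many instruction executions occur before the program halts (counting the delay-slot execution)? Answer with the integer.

#0 sub  $2, $1, $2 ; 0/5/65529/9/7
#1 bne  $1, $0, L4 ; 0/5/65529/9/7 ; →target
#2 slti  $4, $4, 8 ; 0/5/65529/9/1
#4 bne  $0, $4, L7 ; 0/5/65529/9/1 ; →target
#5 sub  $4, $2, $1 ; 0/5/65529/9/65524
#7 add  $1, $4, $3 ; 0/65533/65529/9/65524

6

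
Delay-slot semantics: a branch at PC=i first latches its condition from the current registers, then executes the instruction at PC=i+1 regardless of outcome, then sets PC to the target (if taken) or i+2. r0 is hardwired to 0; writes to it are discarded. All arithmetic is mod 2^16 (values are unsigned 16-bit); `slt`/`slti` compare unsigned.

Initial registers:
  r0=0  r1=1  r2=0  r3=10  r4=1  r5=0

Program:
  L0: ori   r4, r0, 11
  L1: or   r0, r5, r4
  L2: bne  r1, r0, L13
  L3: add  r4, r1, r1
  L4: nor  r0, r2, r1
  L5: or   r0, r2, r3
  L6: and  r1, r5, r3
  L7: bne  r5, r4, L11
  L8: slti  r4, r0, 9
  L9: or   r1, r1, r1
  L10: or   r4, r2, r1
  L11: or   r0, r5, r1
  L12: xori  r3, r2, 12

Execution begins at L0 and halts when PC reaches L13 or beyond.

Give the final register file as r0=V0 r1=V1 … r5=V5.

r0=0 r1=1 r2=0 r3=10 r4=2 r5=0

  step pc=0: ori   r4, r0, 11  regs=(0,1,0,10,11,0)
  step pc=1: or   r0, r5, r4  regs=(0,1,0,10,11,0)
  step pc=2: bne  r1, r0, L13  cond=T  regs=(0,1,0,10,11,0)
  step pc=3: add  r4, r1, r1  regs=(0,1,0,10,2,0)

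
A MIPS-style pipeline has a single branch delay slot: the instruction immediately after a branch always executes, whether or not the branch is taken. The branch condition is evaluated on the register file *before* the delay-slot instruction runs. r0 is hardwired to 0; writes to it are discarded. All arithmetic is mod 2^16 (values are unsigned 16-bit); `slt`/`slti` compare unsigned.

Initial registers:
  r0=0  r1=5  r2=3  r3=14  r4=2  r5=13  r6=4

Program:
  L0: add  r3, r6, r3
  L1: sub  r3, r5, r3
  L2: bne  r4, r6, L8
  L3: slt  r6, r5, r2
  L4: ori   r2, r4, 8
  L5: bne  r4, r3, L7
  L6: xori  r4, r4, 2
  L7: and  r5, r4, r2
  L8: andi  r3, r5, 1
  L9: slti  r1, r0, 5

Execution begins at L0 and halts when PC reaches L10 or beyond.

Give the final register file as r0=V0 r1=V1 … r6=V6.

  step pc=0: add  r3, r6, r3  regs=(0,5,3,18,2,13,4)
  step pc=1: sub  r3, r5, r3  regs=(0,5,3,65531,2,13,4)
  step pc=2: bne  r4, r6, L8  cond=T  regs=(0,5,3,65531,2,13,4)
  step pc=3: slt  r6, r5, r2  regs=(0,5,3,65531,2,13,0)
  step pc=8: andi  r3, r5, 1  regs=(0,5,3,1,2,13,0)
  step pc=9: slti  r1, r0, 5  regs=(0,1,3,1,2,13,0)

r0=0 r1=1 r2=3 r3=1 r4=2 r5=13 r6=0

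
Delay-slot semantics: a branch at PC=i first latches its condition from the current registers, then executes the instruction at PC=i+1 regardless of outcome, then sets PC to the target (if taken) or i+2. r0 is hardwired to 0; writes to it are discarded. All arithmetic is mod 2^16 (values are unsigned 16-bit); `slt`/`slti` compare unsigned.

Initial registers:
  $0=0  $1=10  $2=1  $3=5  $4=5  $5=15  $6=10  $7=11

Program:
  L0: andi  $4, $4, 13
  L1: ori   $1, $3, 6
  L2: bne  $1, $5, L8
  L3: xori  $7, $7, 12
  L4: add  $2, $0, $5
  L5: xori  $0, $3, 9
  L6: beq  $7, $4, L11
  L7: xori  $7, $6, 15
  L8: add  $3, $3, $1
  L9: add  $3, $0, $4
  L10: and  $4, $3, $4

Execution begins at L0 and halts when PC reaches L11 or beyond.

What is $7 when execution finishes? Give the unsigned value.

7

#0 andi  $4, $4, 13 ; 0/10/1/5/5/15/10/11
#1 ori   $1, $3, 6 ; 0/7/1/5/5/15/10/11
#2 bne  $1, $5, L8 ; 0/7/1/5/5/15/10/11 ; →target
#3 xori  $7, $7, 12 ; 0/7/1/5/5/15/10/7
#8 add  $3, $3, $1 ; 0/7/1/12/5/15/10/7
#9 add  $3, $0, $4 ; 0/7/1/5/5/15/10/7
#10 and  $4, $3, $4 ; 0/7/1/5/5/15/10/7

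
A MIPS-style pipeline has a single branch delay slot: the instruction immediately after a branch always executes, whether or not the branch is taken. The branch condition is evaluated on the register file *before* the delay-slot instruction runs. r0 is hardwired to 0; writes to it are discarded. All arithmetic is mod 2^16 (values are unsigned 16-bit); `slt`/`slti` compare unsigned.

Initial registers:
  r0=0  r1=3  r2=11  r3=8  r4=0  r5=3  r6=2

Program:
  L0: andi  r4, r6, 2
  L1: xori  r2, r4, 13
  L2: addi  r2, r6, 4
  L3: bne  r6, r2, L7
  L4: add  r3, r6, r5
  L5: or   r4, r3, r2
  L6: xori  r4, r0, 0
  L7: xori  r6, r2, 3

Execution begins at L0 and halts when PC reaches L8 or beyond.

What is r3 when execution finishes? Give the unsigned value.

5

[0] andi  r4, r6, 2  →  {r0:0, r1:3, r2:11, r3:8, r4:2, r5:3, r6:2}
[1] xori  r2, r4, 13  →  {r0:0, r1:3, r2:15, r3:8, r4:2, r5:3, r6:2}
[2] addi  r2, r6, 4  →  {r0:0, r1:3, r2:6, r3:8, r4:2, r5:3, r6:2}
[3] bne  r6, r2, L7  →  {r0:0, r1:3, r2:6, r3:8, r4:2, r5:3, r6:2}  ⟨branch taken⟩
[4] add  r3, r6, r5  →  {r0:0, r1:3, r2:6, r3:5, r4:2, r5:3, r6:2}
[7] xori  r6, r2, 3  →  {r0:0, r1:3, r2:6, r3:5, r4:2, r5:3, r6:5}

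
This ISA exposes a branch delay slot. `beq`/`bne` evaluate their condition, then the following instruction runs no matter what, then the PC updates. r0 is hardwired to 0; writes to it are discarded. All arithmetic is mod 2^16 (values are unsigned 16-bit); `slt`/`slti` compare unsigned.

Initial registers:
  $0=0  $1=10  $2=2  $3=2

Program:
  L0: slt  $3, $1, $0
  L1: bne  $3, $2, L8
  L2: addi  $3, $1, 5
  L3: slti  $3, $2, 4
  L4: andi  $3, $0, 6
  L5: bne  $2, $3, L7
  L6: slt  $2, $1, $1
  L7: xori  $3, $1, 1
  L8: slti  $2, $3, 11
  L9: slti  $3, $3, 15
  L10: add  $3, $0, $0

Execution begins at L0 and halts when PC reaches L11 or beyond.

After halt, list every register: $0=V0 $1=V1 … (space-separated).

PC=0  slt  $3, $1, $0        | $0=0 $1=10 $2=2 $3=0
PC=1  bne  $3, $2, L8        | $0=0 $1=10 $2=2 $3=0  [TAKEN]
PC=2  addi  $3, $1, 5        | $0=0 $1=10 $2=2 $3=15
PC=8  slti  $2, $3, 11       | $0=0 $1=10 $2=0 $3=15
PC=9  slti  $3, $3, 15       | $0=0 $1=10 $2=0 $3=0
PC=10 add  $3, $0, $0        | $0=0 $1=10 $2=0 $3=0

$0=0 $1=10 $2=0 $3=0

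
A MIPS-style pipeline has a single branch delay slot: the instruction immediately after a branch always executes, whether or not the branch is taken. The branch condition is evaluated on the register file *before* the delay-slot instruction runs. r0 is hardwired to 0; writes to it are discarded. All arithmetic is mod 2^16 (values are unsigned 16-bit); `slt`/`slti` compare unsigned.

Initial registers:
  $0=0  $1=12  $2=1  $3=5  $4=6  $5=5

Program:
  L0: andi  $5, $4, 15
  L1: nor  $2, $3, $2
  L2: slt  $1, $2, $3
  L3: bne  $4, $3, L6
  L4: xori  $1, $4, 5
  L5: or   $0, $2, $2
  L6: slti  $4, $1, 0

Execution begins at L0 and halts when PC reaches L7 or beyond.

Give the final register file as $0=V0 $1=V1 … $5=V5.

$0=0 $1=3 $2=65530 $3=5 $4=0 $5=6

  step pc=0: andi  $5, $4, 15  regs=(0,12,1,5,6,6)
  step pc=1: nor  $2, $3, $2  regs=(0,12,65530,5,6,6)
  step pc=2: slt  $1, $2, $3  regs=(0,0,65530,5,6,6)
  step pc=3: bne  $4, $3, L6  cond=T  regs=(0,0,65530,5,6,6)
  step pc=4: xori  $1, $4, 5  regs=(0,3,65530,5,6,6)
  step pc=6: slti  $4, $1, 0  regs=(0,3,65530,5,0,6)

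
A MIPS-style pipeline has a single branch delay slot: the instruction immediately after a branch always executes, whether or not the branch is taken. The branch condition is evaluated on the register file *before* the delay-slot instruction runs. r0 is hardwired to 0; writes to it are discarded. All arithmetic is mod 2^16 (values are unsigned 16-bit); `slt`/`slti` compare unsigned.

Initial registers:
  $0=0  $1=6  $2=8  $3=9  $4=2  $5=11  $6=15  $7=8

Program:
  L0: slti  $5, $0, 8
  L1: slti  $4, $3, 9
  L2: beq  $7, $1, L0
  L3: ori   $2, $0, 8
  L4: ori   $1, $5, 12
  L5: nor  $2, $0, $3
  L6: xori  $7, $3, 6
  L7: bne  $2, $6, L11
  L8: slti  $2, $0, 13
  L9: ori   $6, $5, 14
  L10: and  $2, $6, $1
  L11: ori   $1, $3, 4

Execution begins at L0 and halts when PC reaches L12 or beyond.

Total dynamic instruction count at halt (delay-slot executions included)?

  step pc=0: slti  $5, $0, 8  regs=(0,6,8,9,2,1,15,8)
  step pc=1: slti  $4, $3, 9  regs=(0,6,8,9,0,1,15,8)
  step pc=2: beq  $7, $1, L0  cond=F  regs=(0,6,8,9,0,1,15,8)
  step pc=3: ori   $2, $0, 8  regs=(0,6,8,9,0,1,15,8)
  step pc=4: ori   $1, $5, 12  regs=(0,13,8,9,0,1,15,8)
  step pc=5: nor  $2, $0, $3  regs=(0,13,65526,9,0,1,15,8)
  step pc=6: xori  $7, $3, 6  regs=(0,13,65526,9,0,1,15,15)
  step pc=7: bne  $2, $6, L11  cond=T  regs=(0,13,65526,9,0,1,15,15)
  step pc=8: slti  $2, $0, 13  regs=(0,13,1,9,0,1,15,15)
  step pc=11: ori   $1, $3, 4  regs=(0,13,1,9,0,1,15,15)

10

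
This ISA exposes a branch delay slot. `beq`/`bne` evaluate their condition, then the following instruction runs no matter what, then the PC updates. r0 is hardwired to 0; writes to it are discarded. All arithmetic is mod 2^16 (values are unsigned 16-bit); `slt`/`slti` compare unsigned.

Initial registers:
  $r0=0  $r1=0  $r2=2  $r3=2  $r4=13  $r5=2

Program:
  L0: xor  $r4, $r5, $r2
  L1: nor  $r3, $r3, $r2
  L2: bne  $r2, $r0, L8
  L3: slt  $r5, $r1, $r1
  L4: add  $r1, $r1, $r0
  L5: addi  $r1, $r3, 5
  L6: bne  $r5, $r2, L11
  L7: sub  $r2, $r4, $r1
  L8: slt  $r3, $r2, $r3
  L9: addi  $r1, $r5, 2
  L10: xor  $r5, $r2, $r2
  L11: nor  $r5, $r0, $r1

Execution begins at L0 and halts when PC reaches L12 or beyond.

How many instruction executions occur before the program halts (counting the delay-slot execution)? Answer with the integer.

8

#0 xor  $r4, $r5, $r2 ; 0/0/2/2/0/2
#1 nor  $r3, $r3, $r2 ; 0/0/2/65533/0/2
#2 bne  $r2, $r0, L8 ; 0/0/2/65533/0/2 ; →target
#3 slt  $r5, $r1, $r1 ; 0/0/2/65533/0/0
#8 slt  $r3, $r2, $r3 ; 0/0/2/1/0/0
#9 addi  $r1, $r5, 2 ; 0/2/2/1/0/0
#10 xor  $r5, $r2, $r2 ; 0/2/2/1/0/0
#11 nor  $r5, $r0, $r1 ; 0/2/2/1/0/65533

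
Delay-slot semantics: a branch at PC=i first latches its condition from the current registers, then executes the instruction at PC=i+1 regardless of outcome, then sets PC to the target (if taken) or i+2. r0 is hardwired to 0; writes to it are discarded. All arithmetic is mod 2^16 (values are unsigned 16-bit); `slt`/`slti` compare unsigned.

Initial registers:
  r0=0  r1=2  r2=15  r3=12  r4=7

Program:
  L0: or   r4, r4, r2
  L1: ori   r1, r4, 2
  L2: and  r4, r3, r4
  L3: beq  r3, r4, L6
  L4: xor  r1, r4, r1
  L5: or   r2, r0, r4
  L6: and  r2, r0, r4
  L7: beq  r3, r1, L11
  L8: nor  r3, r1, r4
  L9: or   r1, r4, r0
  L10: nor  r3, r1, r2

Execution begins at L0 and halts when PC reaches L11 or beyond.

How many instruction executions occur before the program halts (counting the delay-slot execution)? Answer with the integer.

PC=0  or   r4, r4, r2        | r0=0 r1=2 r2=15 r3=12 r4=15
PC=1  ori   r1, r4, 2        | r0=0 r1=15 r2=15 r3=12 r4=15
PC=2  and  r4, r3, r4        | r0=0 r1=15 r2=15 r3=12 r4=12
PC=3  beq  r3, r4, L6        | r0=0 r1=15 r2=15 r3=12 r4=12  [TAKEN]
PC=4  xor  r1, r4, r1        | r0=0 r1=3 r2=15 r3=12 r4=12
PC=6  and  r2, r0, r4        | r0=0 r1=3 r2=0 r3=12 r4=12
PC=7  beq  r3, r1, L11       | r0=0 r1=3 r2=0 r3=12 r4=12  [not taken]
PC=8  nor  r3, r1, r4        | r0=0 r1=3 r2=0 r3=65520 r4=12
PC=9  or   r1, r4, r0        | r0=0 r1=12 r2=0 r3=65520 r4=12
PC=10 nor  r3, r1, r2        | r0=0 r1=12 r2=0 r3=65523 r4=12

10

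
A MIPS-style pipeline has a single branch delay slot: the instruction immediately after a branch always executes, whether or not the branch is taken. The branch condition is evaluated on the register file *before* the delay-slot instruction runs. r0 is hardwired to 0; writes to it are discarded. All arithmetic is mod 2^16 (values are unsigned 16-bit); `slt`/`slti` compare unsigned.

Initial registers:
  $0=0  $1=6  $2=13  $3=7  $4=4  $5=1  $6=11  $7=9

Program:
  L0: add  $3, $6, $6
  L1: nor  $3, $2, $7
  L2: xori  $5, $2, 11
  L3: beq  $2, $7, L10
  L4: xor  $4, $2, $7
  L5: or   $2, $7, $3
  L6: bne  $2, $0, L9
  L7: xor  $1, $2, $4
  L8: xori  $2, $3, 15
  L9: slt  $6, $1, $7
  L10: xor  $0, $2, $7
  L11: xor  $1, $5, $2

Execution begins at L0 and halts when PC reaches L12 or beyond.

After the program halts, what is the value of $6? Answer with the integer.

[0] add  $3, $6, $6  →  {$0:0, $1:6, $2:13, $3:22, $4:4, $5:1, $6:11, $7:9}
[1] nor  $3, $2, $7  →  {$0:0, $1:6, $2:13, $3:65522, $4:4, $5:1, $6:11, $7:9}
[2] xori  $5, $2, 11  →  {$0:0, $1:6, $2:13, $3:65522, $4:4, $5:6, $6:11, $7:9}
[3] beq  $2, $7, L10  →  {$0:0, $1:6, $2:13, $3:65522, $4:4, $5:6, $6:11, $7:9}  ⟨branch fallthrough⟩
[4] xor  $4, $2, $7  →  {$0:0, $1:6, $2:13, $3:65522, $4:4, $5:6, $6:11, $7:9}
[5] or   $2, $7, $3  →  {$0:0, $1:6, $2:65531, $3:65522, $4:4, $5:6, $6:11, $7:9}
[6] bne  $2, $0, L9  →  {$0:0, $1:6, $2:65531, $3:65522, $4:4, $5:6, $6:11, $7:9}  ⟨branch taken⟩
[7] xor  $1, $2, $4  →  {$0:0, $1:65535, $2:65531, $3:65522, $4:4, $5:6, $6:11, $7:9}
[9] slt  $6, $1, $7  →  {$0:0, $1:65535, $2:65531, $3:65522, $4:4, $5:6, $6:0, $7:9}
[10] xor  $0, $2, $7  →  {$0:0, $1:65535, $2:65531, $3:65522, $4:4, $5:6, $6:0, $7:9}
[11] xor  $1, $5, $2  →  {$0:0, $1:65533, $2:65531, $3:65522, $4:4, $5:6, $6:0, $7:9}

0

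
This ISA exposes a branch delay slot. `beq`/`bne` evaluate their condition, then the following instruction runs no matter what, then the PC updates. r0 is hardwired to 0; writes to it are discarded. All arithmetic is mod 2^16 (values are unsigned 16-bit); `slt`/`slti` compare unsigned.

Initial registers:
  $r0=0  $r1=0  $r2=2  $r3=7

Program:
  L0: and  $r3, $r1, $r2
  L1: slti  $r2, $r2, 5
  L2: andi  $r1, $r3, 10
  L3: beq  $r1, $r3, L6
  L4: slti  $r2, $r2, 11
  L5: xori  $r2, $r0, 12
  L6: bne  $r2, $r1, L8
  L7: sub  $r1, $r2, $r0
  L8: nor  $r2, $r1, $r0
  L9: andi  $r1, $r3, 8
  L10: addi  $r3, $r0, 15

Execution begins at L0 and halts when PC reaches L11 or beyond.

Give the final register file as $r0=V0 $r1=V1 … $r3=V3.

PC=0  and  $r3, $r1, $r2     | $r0=0 $r1=0 $r2=2 $r3=0
PC=1  slti  $r2, $r2, 5      | $r0=0 $r1=0 $r2=1 $r3=0
PC=2  andi  $r1, $r3, 10     | $r0=0 $r1=0 $r2=1 $r3=0
PC=3  beq  $r1, $r3, L6      | $r0=0 $r1=0 $r2=1 $r3=0  [TAKEN]
PC=4  slti  $r2, $r2, 11     | $r0=0 $r1=0 $r2=1 $r3=0
PC=6  bne  $r2, $r1, L8      | $r0=0 $r1=0 $r2=1 $r3=0  [TAKEN]
PC=7  sub  $r1, $r2, $r0     | $r0=0 $r1=1 $r2=1 $r3=0
PC=8  nor  $r2, $r1, $r0     | $r0=0 $r1=1 $r2=65534 $r3=0
PC=9  andi  $r1, $r3, 8      | $r0=0 $r1=0 $r2=65534 $r3=0
PC=10 addi  $r3, $r0, 15     | $r0=0 $r1=0 $r2=65534 $r3=15

$r0=0 $r1=0 $r2=65534 $r3=15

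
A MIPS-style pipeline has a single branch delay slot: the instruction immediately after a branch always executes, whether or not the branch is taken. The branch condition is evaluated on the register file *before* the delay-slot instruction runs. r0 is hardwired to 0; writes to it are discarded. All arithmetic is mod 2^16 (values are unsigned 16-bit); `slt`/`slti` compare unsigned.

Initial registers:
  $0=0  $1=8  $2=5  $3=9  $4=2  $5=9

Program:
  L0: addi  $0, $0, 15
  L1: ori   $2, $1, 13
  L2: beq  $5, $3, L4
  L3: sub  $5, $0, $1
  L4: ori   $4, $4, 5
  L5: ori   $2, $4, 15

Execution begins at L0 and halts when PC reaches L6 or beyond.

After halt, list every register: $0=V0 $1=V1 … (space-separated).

$0=0 $1=8 $2=15 $3=9 $4=7 $5=65528

PC=0  addi  $0, $0, 15       | $0=0 $1=8 $2=5 $3=9 $4=2 $5=9
PC=1  ori   $2, $1, 13       | $0=0 $1=8 $2=13 $3=9 $4=2 $5=9
PC=2  beq  $5, $3, L4        | $0=0 $1=8 $2=13 $3=9 $4=2 $5=9  [TAKEN]
PC=3  sub  $5, $0, $1        | $0=0 $1=8 $2=13 $3=9 $4=2 $5=65528
PC=4  ori   $4, $4, 5        | $0=0 $1=8 $2=13 $3=9 $4=7 $5=65528
PC=5  ori   $2, $4, 15       | $0=0 $1=8 $2=15 $3=9 $4=7 $5=65528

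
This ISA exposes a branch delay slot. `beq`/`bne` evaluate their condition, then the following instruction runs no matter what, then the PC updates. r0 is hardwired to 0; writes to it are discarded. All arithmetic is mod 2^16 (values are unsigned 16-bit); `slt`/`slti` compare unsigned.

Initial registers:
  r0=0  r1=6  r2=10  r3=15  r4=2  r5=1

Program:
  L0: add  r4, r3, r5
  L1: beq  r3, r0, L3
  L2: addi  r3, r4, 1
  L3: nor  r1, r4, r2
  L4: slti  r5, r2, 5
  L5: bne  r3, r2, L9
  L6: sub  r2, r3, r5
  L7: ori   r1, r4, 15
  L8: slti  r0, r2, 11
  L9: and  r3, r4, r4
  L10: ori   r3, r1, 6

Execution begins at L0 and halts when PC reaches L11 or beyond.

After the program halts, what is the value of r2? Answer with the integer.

PC=0  add  r4, r3, r5        | r0=0 r1=6 r2=10 r3=15 r4=16 r5=1
PC=1  beq  r3, r0, L3        | r0=0 r1=6 r2=10 r3=15 r4=16 r5=1  [not taken]
PC=2  addi  r3, r4, 1        | r0=0 r1=6 r2=10 r3=17 r4=16 r5=1
PC=3  nor  r1, r4, r2        | r0=0 r1=65509 r2=10 r3=17 r4=16 r5=1
PC=4  slti  r5, r2, 5        | r0=0 r1=65509 r2=10 r3=17 r4=16 r5=0
PC=5  bne  r3, r2, L9        | r0=0 r1=65509 r2=10 r3=17 r4=16 r5=0  [TAKEN]
PC=6  sub  r2, r3, r5        | r0=0 r1=65509 r2=17 r3=17 r4=16 r5=0
PC=9  and  r3, r4, r4        | r0=0 r1=65509 r2=17 r3=16 r4=16 r5=0
PC=10 ori   r3, r1, 6        | r0=0 r1=65509 r2=17 r3=65511 r4=16 r5=0

17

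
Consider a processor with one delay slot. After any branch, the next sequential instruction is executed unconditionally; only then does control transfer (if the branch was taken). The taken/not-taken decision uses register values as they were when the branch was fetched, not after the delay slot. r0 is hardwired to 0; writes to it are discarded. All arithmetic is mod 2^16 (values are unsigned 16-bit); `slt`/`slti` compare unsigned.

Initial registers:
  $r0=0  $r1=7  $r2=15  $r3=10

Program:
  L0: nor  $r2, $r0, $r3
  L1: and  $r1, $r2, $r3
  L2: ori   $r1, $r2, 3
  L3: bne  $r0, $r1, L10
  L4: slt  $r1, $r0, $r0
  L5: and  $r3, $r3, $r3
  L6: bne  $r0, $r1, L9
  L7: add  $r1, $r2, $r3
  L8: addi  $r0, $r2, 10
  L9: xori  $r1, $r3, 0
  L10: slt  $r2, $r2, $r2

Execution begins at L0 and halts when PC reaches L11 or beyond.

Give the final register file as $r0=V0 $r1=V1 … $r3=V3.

$r0=0 $r1=0 $r2=0 $r3=10

  step pc=0: nor  $r2, $r0, $r3  regs=(0,7,65525,10)
  step pc=1: and  $r1, $r2, $r3  regs=(0,0,65525,10)
  step pc=2: ori   $r1, $r2, 3  regs=(0,65527,65525,10)
  step pc=3: bne  $r0, $r1, L10  cond=T  regs=(0,65527,65525,10)
  step pc=4: slt  $r1, $r0, $r0  regs=(0,0,65525,10)
  step pc=10: slt  $r2, $r2, $r2  regs=(0,0,0,10)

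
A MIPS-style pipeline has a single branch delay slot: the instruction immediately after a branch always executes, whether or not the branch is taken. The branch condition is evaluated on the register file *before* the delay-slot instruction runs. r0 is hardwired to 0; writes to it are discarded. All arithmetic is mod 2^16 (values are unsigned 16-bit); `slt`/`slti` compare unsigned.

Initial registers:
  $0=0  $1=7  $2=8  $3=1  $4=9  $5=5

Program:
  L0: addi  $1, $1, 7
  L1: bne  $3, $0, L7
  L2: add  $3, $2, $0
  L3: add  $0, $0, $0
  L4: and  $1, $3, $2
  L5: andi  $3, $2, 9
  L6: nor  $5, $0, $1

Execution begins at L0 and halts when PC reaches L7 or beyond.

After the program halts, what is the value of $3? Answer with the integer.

8

[0] addi  $1, $1, 7  →  {$0:0, $1:14, $2:8, $3:1, $4:9, $5:5}
[1] bne  $3, $0, L7  →  {$0:0, $1:14, $2:8, $3:1, $4:9, $5:5}  ⟨branch taken⟩
[2] add  $3, $2, $0  →  {$0:0, $1:14, $2:8, $3:8, $4:9, $5:5}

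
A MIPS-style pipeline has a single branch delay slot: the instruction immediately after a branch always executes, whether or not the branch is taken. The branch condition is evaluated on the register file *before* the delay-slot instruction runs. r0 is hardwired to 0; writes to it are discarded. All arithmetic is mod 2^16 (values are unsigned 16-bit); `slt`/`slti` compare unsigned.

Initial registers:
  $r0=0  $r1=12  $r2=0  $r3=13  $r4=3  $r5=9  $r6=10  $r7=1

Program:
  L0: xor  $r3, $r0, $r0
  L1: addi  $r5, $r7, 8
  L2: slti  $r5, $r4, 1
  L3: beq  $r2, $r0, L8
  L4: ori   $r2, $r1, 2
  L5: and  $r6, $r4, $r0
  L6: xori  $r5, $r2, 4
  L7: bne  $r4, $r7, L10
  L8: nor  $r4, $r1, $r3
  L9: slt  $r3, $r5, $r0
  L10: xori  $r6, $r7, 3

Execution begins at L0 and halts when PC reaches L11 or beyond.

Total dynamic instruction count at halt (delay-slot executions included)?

8

#0 xor  $r3, $r0, $r0 ; 0/12/0/0/3/9/10/1
#1 addi  $r5, $r7, 8 ; 0/12/0/0/3/9/10/1
#2 slti  $r5, $r4, 1 ; 0/12/0/0/3/0/10/1
#3 beq  $r2, $r0, L8 ; 0/12/0/0/3/0/10/1 ; →target
#4 ori   $r2, $r1, 2 ; 0/12/14/0/3/0/10/1
#8 nor  $r4, $r1, $r3 ; 0/12/14/0/65523/0/10/1
#9 slt  $r3, $r5, $r0 ; 0/12/14/0/65523/0/10/1
#10 xori  $r6, $r7, 3 ; 0/12/14/0/65523/0/2/1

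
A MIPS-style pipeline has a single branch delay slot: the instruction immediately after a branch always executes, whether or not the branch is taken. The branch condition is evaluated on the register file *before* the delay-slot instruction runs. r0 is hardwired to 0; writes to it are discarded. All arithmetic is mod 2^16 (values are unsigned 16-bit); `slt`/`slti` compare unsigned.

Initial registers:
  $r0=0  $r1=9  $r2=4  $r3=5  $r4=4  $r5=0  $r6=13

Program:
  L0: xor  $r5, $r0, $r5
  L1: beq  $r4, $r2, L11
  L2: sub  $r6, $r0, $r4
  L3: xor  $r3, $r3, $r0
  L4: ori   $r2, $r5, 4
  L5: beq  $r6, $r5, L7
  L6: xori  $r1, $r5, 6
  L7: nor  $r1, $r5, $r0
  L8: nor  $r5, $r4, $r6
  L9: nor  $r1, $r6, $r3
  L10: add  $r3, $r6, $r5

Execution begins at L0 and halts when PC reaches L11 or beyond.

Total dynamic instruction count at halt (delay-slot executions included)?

  step pc=0: xor  $r5, $r0, $r5  regs=(0,9,4,5,4,0,13)
  step pc=1: beq  $r4, $r2, L11  cond=T  regs=(0,9,4,5,4,0,13)
  step pc=2: sub  $r6, $r0, $r4  regs=(0,9,4,5,4,0,65532)

3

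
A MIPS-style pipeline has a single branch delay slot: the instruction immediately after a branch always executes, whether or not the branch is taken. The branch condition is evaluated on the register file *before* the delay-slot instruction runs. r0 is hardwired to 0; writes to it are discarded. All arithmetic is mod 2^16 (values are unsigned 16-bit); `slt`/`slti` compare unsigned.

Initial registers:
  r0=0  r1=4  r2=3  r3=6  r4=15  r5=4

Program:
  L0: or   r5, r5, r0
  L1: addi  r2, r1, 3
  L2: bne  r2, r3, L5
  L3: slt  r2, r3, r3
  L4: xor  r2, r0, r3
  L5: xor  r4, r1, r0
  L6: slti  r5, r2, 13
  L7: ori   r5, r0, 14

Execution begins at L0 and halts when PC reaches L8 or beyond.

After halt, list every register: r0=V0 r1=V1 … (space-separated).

[0] or   r5, r5, r0  →  {r0:0, r1:4, r2:3, r3:6, r4:15, r5:4}
[1] addi  r2, r1, 3  →  {r0:0, r1:4, r2:7, r3:6, r4:15, r5:4}
[2] bne  r2, r3, L5  →  {r0:0, r1:4, r2:7, r3:6, r4:15, r5:4}  ⟨branch taken⟩
[3] slt  r2, r3, r3  →  {r0:0, r1:4, r2:0, r3:6, r4:15, r5:4}
[5] xor  r4, r1, r0  →  {r0:0, r1:4, r2:0, r3:6, r4:4, r5:4}
[6] slti  r5, r2, 13  →  {r0:0, r1:4, r2:0, r3:6, r4:4, r5:1}
[7] ori   r5, r0, 14  →  {r0:0, r1:4, r2:0, r3:6, r4:4, r5:14}

r0=0 r1=4 r2=0 r3=6 r4=4 r5=14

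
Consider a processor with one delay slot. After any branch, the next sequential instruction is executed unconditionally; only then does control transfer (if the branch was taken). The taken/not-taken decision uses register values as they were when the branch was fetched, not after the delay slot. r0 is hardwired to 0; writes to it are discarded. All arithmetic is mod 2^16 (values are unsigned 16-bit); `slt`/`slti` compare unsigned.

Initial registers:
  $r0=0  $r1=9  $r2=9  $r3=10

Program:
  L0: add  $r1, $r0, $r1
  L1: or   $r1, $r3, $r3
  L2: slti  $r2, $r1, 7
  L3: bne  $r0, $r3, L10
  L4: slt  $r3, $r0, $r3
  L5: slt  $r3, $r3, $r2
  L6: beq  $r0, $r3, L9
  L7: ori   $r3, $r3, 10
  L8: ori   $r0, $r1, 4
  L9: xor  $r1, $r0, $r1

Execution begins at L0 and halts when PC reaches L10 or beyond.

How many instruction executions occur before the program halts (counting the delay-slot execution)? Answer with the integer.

[0] add  $r1, $r0, $r1  →  {$r0:0, $r1:9, $r2:9, $r3:10}
[1] or   $r1, $r3, $r3  →  {$r0:0, $r1:10, $r2:9, $r3:10}
[2] slti  $r2, $r1, 7  →  {$r0:0, $r1:10, $r2:0, $r3:10}
[3] bne  $r0, $r3, L10  →  {$r0:0, $r1:10, $r2:0, $r3:10}  ⟨branch taken⟩
[4] slt  $r3, $r0, $r3  →  {$r0:0, $r1:10, $r2:0, $r3:1}

5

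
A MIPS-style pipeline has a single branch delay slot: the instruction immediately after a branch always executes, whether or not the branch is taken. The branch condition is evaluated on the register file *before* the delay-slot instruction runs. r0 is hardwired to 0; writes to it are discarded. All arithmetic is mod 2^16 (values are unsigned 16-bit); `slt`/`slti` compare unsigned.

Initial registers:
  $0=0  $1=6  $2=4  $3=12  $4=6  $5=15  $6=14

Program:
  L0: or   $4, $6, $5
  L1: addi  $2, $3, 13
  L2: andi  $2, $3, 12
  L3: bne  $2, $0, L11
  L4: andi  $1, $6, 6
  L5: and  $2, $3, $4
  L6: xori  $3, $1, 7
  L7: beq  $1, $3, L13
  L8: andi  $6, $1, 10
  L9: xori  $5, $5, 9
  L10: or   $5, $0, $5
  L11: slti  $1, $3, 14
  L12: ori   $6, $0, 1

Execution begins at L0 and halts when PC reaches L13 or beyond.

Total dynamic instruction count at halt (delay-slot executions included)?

#0 or   $4, $6, $5 ; 0/6/4/12/15/15/14
#1 addi  $2, $3, 13 ; 0/6/25/12/15/15/14
#2 andi  $2, $3, 12 ; 0/6/12/12/15/15/14
#3 bne  $2, $0, L11 ; 0/6/12/12/15/15/14 ; →target
#4 andi  $1, $6, 6 ; 0/6/12/12/15/15/14
#11 slti  $1, $3, 14 ; 0/1/12/12/15/15/14
#12 ori   $6, $0, 1 ; 0/1/12/12/15/15/1

7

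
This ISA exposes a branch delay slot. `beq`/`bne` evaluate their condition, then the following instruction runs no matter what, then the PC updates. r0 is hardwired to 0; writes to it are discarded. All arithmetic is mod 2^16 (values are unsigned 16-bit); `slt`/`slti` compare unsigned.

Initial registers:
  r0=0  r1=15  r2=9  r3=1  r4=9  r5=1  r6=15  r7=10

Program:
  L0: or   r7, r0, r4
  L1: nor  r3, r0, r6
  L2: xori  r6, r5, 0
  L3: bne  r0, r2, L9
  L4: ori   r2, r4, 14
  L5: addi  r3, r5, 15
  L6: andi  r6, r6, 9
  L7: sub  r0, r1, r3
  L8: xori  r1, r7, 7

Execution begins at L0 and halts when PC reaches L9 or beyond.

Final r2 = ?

15

[0] or   r7, r0, r4  →  {r0:0, r1:15, r2:9, r3:1, r4:9, r5:1, r6:15, r7:9}
[1] nor  r3, r0, r6  →  {r0:0, r1:15, r2:9, r3:65520, r4:9, r5:1, r6:15, r7:9}
[2] xori  r6, r5, 0  →  {r0:0, r1:15, r2:9, r3:65520, r4:9, r5:1, r6:1, r7:9}
[3] bne  r0, r2, L9  →  {r0:0, r1:15, r2:9, r3:65520, r4:9, r5:1, r6:1, r7:9}  ⟨branch taken⟩
[4] ori   r2, r4, 14  →  {r0:0, r1:15, r2:15, r3:65520, r4:9, r5:1, r6:1, r7:9}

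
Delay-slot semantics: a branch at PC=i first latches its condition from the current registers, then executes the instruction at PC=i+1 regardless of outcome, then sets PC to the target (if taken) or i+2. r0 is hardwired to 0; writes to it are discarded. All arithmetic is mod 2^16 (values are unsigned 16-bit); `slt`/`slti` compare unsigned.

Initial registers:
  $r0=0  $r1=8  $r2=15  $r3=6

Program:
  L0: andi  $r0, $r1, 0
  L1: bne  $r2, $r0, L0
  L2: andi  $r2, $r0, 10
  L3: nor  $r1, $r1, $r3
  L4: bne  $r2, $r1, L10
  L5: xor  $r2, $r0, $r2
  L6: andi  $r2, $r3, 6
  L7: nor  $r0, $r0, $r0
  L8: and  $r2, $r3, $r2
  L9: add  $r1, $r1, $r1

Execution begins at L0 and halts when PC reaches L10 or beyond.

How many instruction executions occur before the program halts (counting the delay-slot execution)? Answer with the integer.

  step pc=0: andi  $r0, $r1, 0  regs=(0,8,15,6)
  step pc=1: bne  $r2, $r0, L0  cond=T  regs=(0,8,15,6)
  step pc=2: andi  $r2, $r0, 10  regs=(0,8,0,6)
  step pc=0: andi  $r0, $r1, 0  regs=(0,8,0,6)
  step pc=1: bne  $r2, $r0, L0  cond=F  regs=(0,8,0,6)
  step pc=2: andi  $r2, $r0, 10  regs=(0,8,0,6)
  step pc=3: nor  $r1, $r1, $r3  regs=(0,65521,0,6)
  step pc=4: bne  $r2, $r1, L10  cond=T  regs=(0,65521,0,6)
  step pc=5: xor  $r2, $r0, $r2  regs=(0,65521,0,6)

9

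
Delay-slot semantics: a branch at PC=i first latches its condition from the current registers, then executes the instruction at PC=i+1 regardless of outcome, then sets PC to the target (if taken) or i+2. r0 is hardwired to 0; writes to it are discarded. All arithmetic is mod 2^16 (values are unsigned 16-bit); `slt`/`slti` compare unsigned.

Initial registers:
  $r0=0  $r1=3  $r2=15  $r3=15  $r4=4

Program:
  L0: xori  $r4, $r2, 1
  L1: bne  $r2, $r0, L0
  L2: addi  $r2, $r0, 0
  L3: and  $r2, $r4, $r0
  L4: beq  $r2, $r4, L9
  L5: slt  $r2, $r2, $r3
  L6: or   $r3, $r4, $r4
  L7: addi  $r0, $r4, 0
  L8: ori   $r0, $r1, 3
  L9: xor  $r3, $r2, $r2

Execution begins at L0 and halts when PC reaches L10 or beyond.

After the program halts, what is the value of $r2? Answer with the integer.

1

PC=0  xori  $r4, $r2, 1      | $r0=0 $r1=3 $r2=15 $r3=15 $r4=14
PC=1  bne  $r2, $r0, L0      | $r0=0 $r1=3 $r2=15 $r3=15 $r4=14  [TAKEN]
PC=2  addi  $r2, $r0, 0      | $r0=0 $r1=3 $r2=0 $r3=15 $r4=14
PC=0  xori  $r4, $r2, 1      | $r0=0 $r1=3 $r2=0 $r3=15 $r4=1
PC=1  bne  $r2, $r0, L0      | $r0=0 $r1=3 $r2=0 $r3=15 $r4=1  [not taken]
PC=2  addi  $r2, $r0, 0      | $r0=0 $r1=3 $r2=0 $r3=15 $r4=1
PC=3  and  $r2, $r4, $r0     | $r0=0 $r1=3 $r2=0 $r3=15 $r4=1
PC=4  beq  $r2, $r4, L9      | $r0=0 $r1=3 $r2=0 $r3=15 $r4=1  [not taken]
PC=5  slt  $r2, $r2, $r3     | $r0=0 $r1=3 $r2=1 $r3=15 $r4=1
PC=6  or   $r3, $r4, $r4     | $r0=0 $r1=3 $r2=1 $r3=1 $r4=1
PC=7  addi  $r0, $r4, 0      | $r0=0 $r1=3 $r2=1 $r3=1 $r4=1
PC=8  ori   $r0, $r1, 3      | $r0=0 $r1=3 $r2=1 $r3=1 $r4=1
PC=9  xor  $r3, $r2, $r2     | $r0=0 $r1=3 $r2=1 $r3=0 $r4=1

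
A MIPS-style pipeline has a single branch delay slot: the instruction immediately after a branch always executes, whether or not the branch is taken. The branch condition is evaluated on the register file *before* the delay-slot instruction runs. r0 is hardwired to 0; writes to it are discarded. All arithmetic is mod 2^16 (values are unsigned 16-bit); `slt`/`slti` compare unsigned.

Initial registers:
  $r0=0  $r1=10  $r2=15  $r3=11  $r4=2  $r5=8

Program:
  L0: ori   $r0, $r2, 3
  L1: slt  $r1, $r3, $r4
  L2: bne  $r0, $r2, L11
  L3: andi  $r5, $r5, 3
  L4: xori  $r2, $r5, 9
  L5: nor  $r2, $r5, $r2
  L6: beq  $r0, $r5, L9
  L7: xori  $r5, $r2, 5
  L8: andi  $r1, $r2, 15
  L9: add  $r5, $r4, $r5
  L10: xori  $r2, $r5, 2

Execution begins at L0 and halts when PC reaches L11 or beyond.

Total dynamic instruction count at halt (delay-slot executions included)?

4

  step pc=0: ori   $r0, $r2, 3  regs=(0,10,15,11,2,8)
  step pc=1: slt  $r1, $r3, $r4  regs=(0,0,15,11,2,8)
  step pc=2: bne  $r0, $r2, L11  cond=T  regs=(0,0,15,11,2,8)
  step pc=3: andi  $r5, $r5, 3  regs=(0,0,15,11,2,0)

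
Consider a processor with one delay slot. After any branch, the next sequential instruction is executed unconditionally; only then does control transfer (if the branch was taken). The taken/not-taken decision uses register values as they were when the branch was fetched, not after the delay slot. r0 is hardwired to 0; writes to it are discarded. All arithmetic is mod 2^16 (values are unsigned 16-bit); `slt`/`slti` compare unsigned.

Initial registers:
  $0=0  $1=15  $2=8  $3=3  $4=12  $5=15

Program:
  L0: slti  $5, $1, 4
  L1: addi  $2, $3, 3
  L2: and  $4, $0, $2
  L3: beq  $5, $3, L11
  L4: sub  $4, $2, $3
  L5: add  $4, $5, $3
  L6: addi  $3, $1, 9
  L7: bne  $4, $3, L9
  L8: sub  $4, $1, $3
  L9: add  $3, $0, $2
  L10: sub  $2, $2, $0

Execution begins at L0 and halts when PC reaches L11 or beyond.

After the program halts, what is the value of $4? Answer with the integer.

65527

[0] slti  $5, $1, 4  →  {$0:0, $1:15, $2:8, $3:3, $4:12, $5:0}
[1] addi  $2, $3, 3  →  {$0:0, $1:15, $2:6, $3:3, $4:12, $5:0}
[2] and  $4, $0, $2  →  {$0:0, $1:15, $2:6, $3:3, $4:0, $5:0}
[3] beq  $5, $3, L11  →  {$0:0, $1:15, $2:6, $3:3, $4:0, $5:0}  ⟨branch fallthrough⟩
[4] sub  $4, $2, $3  →  {$0:0, $1:15, $2:6, $3:3, $4:3, $5:0}
[5] add  $4, $5, $3  →  {$0:0, $1:15, $2:6, $3:3, $4:3, $5:0}
[6] addi  $3, $1, 9  →  {$0:0, $1:15, $2:6, $3:24, $4:3, $5:0}
[7] bne  $4, $3, L9  →  {$0:0, $1:15, $2:6, $3:24, $4:3, $5:0}  ⟨branch taken⟩
[8] sub  $4, $1, $3  →  {$0:0, $1:15, $2:6, $3:24, $4:65527, $5:0}
[9] add  $3, $0, $2  →  {$0:0, $1:15, $2:6, $3:6, $4:65527, $5:0}
[10] sub  $2, $2, $0  →  {$0:0, $1:15, $2:6, $3:6, $4:65527, $5:0}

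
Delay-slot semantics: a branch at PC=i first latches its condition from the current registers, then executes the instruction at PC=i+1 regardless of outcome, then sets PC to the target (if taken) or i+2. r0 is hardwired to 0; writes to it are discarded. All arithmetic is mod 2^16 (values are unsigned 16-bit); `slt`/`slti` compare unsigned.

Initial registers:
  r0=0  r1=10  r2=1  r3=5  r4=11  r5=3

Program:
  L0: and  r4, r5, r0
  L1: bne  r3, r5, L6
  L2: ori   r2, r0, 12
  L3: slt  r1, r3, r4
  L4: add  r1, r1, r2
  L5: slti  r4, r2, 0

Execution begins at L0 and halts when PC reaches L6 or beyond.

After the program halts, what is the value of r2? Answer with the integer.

12

#0 and  r4, r5, r0 ; 0/10/1/5/0/3
#1 bne  r3, r5, L6 ; 0/10/1/5/0/3 ; →target
#2 ori   r2, r0, 12 ; 0/10/12/5/0/3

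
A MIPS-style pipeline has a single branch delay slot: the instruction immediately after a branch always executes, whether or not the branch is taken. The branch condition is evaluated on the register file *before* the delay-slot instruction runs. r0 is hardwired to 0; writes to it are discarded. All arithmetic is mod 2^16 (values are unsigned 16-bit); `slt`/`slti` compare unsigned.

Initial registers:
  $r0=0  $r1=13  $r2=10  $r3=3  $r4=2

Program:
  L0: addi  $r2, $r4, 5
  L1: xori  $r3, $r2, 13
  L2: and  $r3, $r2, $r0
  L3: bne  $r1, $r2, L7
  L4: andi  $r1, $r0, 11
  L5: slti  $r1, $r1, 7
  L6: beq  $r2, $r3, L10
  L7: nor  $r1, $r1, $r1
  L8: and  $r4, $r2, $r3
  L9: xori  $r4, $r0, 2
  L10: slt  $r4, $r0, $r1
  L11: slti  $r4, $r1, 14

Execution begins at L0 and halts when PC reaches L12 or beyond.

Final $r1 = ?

65535

  step pc=0: addi  $r2, $r4, 5  regs=(0,13,7,3,2)
  step pc=1: xori  $r3, $r2, 13  regs=(0,13,7,10,2)
  step pc=2: and  $r3, $r2, $r0  regs=(0,13,7,0,2)
  step pc=3: bne  $r1, $r2, L7  cond=T  regs=(0,13,7,0,2)
  step pc=4: andi  $r1, $r0, 11  regs=(0,0,7,0,2)
  step pc=7: nor  $r1, $r1, $r1  regs=(0,65535,7,0,2)
  step pc=8: and  $r4, $r2, $r3  regs=(0,65535,7,0,0)
  step pc=9: xori  $r4, $r0, 2  regs=(0,65535,7,0,2)
  step pc=10: slt  $r4, $r0, $r1  regs=(0,65535,7,0,1)
  step pc=11: slti  $r4, $r1, 14  regs=(0,65535,7,0,0)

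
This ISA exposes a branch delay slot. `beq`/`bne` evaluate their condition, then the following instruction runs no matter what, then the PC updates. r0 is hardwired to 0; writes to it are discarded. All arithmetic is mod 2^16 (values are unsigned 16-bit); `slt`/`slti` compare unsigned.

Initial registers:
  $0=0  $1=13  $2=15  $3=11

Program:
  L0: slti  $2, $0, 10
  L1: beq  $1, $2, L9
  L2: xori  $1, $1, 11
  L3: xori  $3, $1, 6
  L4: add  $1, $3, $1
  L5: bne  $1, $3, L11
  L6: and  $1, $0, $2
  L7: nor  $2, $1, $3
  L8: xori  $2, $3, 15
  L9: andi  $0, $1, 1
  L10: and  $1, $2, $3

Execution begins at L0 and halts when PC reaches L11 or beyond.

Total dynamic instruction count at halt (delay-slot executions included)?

PC=0  slti  $2, $0, 10       | $0=0 $1=13 $2=1 $3=11
PC=1  beq  $1, $2, L9        | $0=0 $1=13 $2=1 $3=11  [not taken]
PC=2  xori  $1, $1, 11       | $0=0 $1=6 $2=1 $3=11
PC=3  xori  $3, $1, 6        | $0=0 $1=6 $2=1 $3=0
PC=4  add  $1, $3, $1        | $0=0 $1=6 $2=1 $3=0
PC=5  bne  $1, $3, L11       | $0=0 $1=6 $2=1 $3=0  [TAKEN]
PC=6  and  $1, $0, $2        | $0=0 $1=0 $2=1 $3=0

7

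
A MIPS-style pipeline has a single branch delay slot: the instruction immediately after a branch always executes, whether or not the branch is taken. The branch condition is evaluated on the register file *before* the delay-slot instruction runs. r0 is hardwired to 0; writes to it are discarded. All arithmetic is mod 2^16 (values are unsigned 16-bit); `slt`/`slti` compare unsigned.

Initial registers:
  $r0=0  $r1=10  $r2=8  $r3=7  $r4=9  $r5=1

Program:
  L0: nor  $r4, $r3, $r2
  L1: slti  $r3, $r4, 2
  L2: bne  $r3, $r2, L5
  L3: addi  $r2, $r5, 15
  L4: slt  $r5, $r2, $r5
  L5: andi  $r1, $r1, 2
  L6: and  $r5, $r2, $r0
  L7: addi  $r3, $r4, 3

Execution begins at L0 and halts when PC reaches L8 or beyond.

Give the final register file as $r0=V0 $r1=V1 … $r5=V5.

$r0=0 $r1=2 $r2=16 $r3=65523 $r4=65520 $r5=0

[0] nor  $r4, $r3, $r2  →  {$r0:0, $r1:10, $r2:8, $r3:7, $r4:65520, $r5:1}
[1] slti  $r3, $r4, 2  →  {$r0:0, $r1:10, $r2:8, $r3:0, $r4:65520, $r5:1}
[2] bne  $r3, $r2, L5  →  {$r0:0, $r1:10, $r2:8, $r3:0, $r4:65520, $r5:1}  ⟨branch taken⟩
[3] addi  $r2, $r5, 15  →  {$r0:0, $r1:10, $r2:16, $r3:0, $r4:65520, $r5:1}
[5] andi  $r1, $r1, 2  →  {$r0:0, $r1:2, $r2:16, $r3:0, $r4:65520, $r5:1}
[6] and  $r5, $r2, $r0  →  {$r0:0, $r1:2, $r2:16, $r3:0, $r4:65520, $r5:0}
[7] addi  $r3, $r4, 3  →  {$r0:0, $r1:2, $r2:16, $r3:65523, $r4:65520, $r5:0}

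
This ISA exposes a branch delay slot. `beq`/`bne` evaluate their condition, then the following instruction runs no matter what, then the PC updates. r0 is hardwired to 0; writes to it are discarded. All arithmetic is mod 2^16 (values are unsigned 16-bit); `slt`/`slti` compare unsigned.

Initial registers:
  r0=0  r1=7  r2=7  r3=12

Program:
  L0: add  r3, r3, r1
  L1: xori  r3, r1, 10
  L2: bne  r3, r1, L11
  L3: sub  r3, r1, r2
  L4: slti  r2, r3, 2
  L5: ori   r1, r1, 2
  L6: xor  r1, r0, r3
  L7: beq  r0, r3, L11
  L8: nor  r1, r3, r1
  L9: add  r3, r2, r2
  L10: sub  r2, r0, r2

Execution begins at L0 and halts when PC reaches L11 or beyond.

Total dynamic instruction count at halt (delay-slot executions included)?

4

  step pc=0: add  r3, r3, r1  regs=(0,7,7,19)
  step pc=1: xori  r3, r1, 10  regs=(0,7,7,13)
  step pc=2: bne  r3, r1, L11  cond=T  regs=(0,7,7,13)
  step pc=3: sub  r3, r1, r2  regs=(0,7,7,0)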